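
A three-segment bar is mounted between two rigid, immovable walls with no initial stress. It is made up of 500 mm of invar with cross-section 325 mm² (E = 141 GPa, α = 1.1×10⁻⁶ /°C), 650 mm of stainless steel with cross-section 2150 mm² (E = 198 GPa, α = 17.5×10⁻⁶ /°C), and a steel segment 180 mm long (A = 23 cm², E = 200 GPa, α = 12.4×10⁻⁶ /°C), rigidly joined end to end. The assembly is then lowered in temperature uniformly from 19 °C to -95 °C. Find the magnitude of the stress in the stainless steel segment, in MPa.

σ ≈ 58.5 MPa (tensile)

With the walls removed the bar would change length by δ_free = Σ αᵢΔT Lᵢ = 1.1×10⁻⁶×114×500 + 17.5×10⁻⁶×114×650 + 12.4×10⁻⁶×114×180 = 1.614 mm.
The rigid supports impose zero overall length change; the single axial force P common to all segments must satisfy P Σ Lᵢ/(AᵢEᵢ) = δ_free.
Σ Lᵢ/(AᵢEᵢ) = 500/(325×141×10³) + 650/(2150×198×10³) + 180/(2300×200×10³) = 1.283×10⁻⁵ mm/N.
So P = 1.614 / 1.283×10⁻⁵ = 125.8 kN, tensile.
σ_{stainless steel} = P / A = 125800 / 2150 = 58.51 MPa.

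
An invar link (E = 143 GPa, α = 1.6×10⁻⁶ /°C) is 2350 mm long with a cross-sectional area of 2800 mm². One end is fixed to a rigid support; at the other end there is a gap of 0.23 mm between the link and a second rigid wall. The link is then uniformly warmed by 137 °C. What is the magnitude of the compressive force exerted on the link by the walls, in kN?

P ≈ 48.6 kN

If the wall were absent the link would grow by αΔT L = 1.6×10⁻⁶ × 137 × 2350 = 0.5151 mm.
After closing the 0.23 mm clearance, 0.5151 − 0.23 = 0.2851 mm of expansion remains to be suppressed by the wall.
That suppressed elongation corresponds to σ = E·Δ/L = 143×10³ × 0.2851/2350 = 17.35 MPa.
Force on the wall = σA = 17.35 × 2800 mm² = 48.58 kN.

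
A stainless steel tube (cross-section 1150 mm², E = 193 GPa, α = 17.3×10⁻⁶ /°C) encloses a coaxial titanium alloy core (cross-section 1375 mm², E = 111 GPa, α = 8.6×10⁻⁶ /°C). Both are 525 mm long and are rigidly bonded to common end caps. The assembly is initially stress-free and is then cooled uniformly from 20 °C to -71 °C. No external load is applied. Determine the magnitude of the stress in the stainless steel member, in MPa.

σ ≈ 62.3 MPa (tensile)

Both members must finish at the same length. With the larger α, the stainless steel tends to over-contract; the plates restrain it, putting the stainless steel in tension and the titanium alloy in compression. With no external load the two internal forces are equal and opposite, magnitude P.
Compatibility of the two members (thermal + elastic change equal): (α₁ − α₂)ΔT = P·[1/(A₁E₁) + 1/(A₂E₂)].
|α₁ − α₂|·ΔT = 8.7×10⁻⁶ × 91 = 0.0007917.
1/(A₁E₁) + 1/(A₂E₂) = 1/(1150×193×10³) + 1/(1375×111×10³) = 1.106×10⁻⁸ N⁻¹.
P = 0.0007917 / 1.106×10⁻⁸ = 71600 N = 71.6 kN.
σ_{stainless steel} = P/A₁ = 71600/1150 = 62.26 MPa, tensile.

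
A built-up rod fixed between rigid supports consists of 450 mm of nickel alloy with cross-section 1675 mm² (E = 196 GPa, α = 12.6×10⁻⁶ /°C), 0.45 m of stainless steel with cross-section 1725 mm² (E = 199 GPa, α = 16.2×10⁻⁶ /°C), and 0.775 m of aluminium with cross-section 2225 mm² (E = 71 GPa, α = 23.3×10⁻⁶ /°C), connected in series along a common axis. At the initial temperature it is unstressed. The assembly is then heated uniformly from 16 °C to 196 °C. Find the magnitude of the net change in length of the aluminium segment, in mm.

If the supports were absent, the total length change would be Σ αᵢΔT Lᵢ = 12.6×10⁻⁶×180×450 + 16.2×10⁻⁶×180×450 + 23.3×10⁻⁶×180×775 = 5.583 mm.
Since the ends are fixed, an axial force P builds up, equal in every segment, with P · Σ Lᵢ/(AᵢEᵢ) = δ_free.
Σ Lᵢ/(AᵢEᵢ) = 450/(1675×196×10³) + 450/(1725×199×10³) + 775/(2225×71×10³) = 7.587×10⁻⁶ mm/N.
P = 5.583 / 7.587×10⁻⁶ = 735800 N = 735.8 kN, compressive.
For the aluminium segment, free thermal change = 23.3×10⁻⁶×180×775 = 3.25 mm and elastic change from P = 735800×775/(2225×71×10³) = 3.61 mm; these oppose, so the net change is 0.36 mm (segment shortens).

|ΔL| ≈ 0.36 mm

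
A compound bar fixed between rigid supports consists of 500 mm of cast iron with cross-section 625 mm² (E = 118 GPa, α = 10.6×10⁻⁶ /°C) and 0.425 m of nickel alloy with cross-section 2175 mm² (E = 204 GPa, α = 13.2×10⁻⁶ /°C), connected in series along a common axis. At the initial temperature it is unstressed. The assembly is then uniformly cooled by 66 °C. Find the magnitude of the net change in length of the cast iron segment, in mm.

|ΔL| ≈ 0.281 mm

With the walls removed the bar would change length by δ_free = Σ αᵢΔT Lᵢ = 10.6×10⁻⁶×66×500 + 13.2×10⁻⁶×66×425 = 0.7201 mm.
Since the ends are fixed, an axial force P builds up, equal in every segment, with P · Σ Lᵢ/(AᵢEᵢ) = δ_free.
The series flexibility is Σ Lᵢ/(AᵢEᵢ) = 500/(625×118×10³) + 425/(2175×204×10³) = 7.738×10⁻⁶ mm/N.
P = 0.7201 / 7.738×10⁻⁶ = 93060 N = 93.06 kN, tensile.
For the cast iron segment, free thermal change = 10.6×10⁻⁶×66×500 = 0.3498 mm and elastic change from P = 93060×500/(625×118×10³) = 0.6309 mm; these oppose, so the net change is 0.281 mm (segment lengthens).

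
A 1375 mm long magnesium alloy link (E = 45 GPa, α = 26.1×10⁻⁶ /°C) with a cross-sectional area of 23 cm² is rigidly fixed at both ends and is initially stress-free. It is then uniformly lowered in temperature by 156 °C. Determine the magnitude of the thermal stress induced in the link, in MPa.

σ ≈ 183 MPa (tensile)

Because both ends are immovable the net strain is zero, and the suppressed thermal strain is αΔT = 26.1×10⁻⁶ × 156 = 4071.6×10⁻⁶.
Hence σ = E·αΔT = 45×10³ × 4071.6×10⁻⁶ = 183.2 MPa, tensile.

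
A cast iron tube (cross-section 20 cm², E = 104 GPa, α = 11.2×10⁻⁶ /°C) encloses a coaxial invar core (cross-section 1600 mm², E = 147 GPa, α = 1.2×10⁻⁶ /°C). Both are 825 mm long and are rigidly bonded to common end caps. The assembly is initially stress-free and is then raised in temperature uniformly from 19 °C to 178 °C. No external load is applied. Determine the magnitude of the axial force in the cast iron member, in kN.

The cast iron has the larger α, so on heating it would change length more than the invar if both were free. The rigid plates force a common final length, so the cast iron is put into compression and the invar into tension, with equal and opposite forces P (no external load).
Setting the final lengths equal and cancelling L: (α₁ − α₂)ΔT = P/(A₁E₁) + P/(A₂E₂).
|α₁ − α₂|·ΔT = 10×10⁻⁶ × 159 = 0.00159.
1/(A₁E₁) + 1/(A₂E₂) = 1/(2000×104×10³) + 1/(1600×147×10³) = 9.059×10⁻⁹ N⁻¹.
P = 0.00159 / 9.059×10⁻⁹ = 175500 N = 175.5 kN.

P ≈ 176 kN (compressive in the cast iron)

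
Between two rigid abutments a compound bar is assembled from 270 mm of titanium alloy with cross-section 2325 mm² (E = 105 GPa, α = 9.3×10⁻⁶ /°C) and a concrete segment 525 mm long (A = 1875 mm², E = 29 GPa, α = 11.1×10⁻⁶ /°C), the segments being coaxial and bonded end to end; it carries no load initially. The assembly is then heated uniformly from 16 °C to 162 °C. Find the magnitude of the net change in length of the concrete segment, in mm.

|ΔL| ≈ 0.241 mm

Free thermal expansion of the whole bar: Σ αᵢΔT Lᵢ = 9.3×10⁻⁶×146×270 + 11.1×10⁻⁶×146×525 = 1.217 mm.
Since the ends are fixed, an axial force P builds up, equal in every segment, with P · Σ Lᵢ/(AᵢEᵢ) = δ_free.
The series flexibility is Σ Lᵢ/(AᵢEᵢ) = 270/(2325×105×10³) + 525/(1875×29×10³) = 1.076×10⁻⁵ mm/N.
Hence P = δ_free / Σ(L/AE) = 1.217/1.076×10⁻⁵ = 113.1 kN (compressive).
For the concrete segment, free thermal change = 11.1×10⁻⁶×146×525 = 0.8508 mm and elastic change from P = 113100×525/(1875×29×10³) = 1.092 mm; these oppose, so the net change is 0.241 mm (segment shortens).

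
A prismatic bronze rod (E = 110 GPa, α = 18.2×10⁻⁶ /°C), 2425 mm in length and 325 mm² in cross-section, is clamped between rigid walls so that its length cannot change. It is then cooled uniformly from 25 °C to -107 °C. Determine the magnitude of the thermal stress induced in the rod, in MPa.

With length fixed, the mechanical strain must cancel the thermal strain αΔT = 18.2×10⁻⁶ × 132 = 2402.4×10⁻⁶.
The stress required to suppress this strain is σ = Eε = 110×10³ × 2402.4×10⁻⁶ = 264.3 MPa, tensile since the rod is trying to contract.

σ ≈ 264 MPa (tensile)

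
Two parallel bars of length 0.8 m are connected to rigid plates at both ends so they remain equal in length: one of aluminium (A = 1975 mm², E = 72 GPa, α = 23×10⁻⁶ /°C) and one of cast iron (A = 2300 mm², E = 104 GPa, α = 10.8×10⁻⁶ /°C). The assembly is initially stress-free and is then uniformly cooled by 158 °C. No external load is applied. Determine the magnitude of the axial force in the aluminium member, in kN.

P ≈ 172 kN (tensile in the aluminium)

Equilibrium of a rigid end plate with no external load gives equal and opposite internal forces ±P in the two members. Since α_{aluminium} > α_{cast iron}, cooling drives the aluminium into tension and the cast iron into compression.
Setting the final lengths equal and cancelling L: (α₁ − α₂)ΔT = P/(A₁E₁) + P/(A₂E₂).
|α₁ − α₂|·ΔT = 12.2×10⁻⁶ × 158 = 0.001928.
1/(A₁E₁) + 1/(A₂E₂) = 1/(1975×72×10³) + 1/(2300×104×10³) = 1.121×10⁻⁸ N⁻¹.
P = 0.001928 / 1.121×10⁻⁸ = 171900 N = 171.9 kN.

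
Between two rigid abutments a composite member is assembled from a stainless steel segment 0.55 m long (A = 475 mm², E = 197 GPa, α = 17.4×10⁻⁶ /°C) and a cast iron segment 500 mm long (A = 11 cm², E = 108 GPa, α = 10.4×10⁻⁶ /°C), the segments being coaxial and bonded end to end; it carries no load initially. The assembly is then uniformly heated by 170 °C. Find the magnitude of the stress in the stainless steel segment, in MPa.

σ ≈ 524 MPa (compressive)

If the supports were absent, the total length change would be Σ αᵢΔT Lᵢ = 17.4×10⁻⁶×170×550 + 10.4×10⁻⁶×170×500 = 2.511 mm.
The rigid supports impose zero overall length change; the single axial force P common to all segments must satisfy P Σ Lᵢ/(AᵢEᵢ) = δ_free.
The series flexibility is Σ Lᵢ/(AᵢEᵢ) = 550/(475×197×10³) + 500/(1100×108×10³) = 1.009×10⁻⁵ mm/N.
Hence P = δ_free / Σ(L/AE) = 2.511/1.009×10⁻⁵ = 248.9 kN (compressive).
σ_{stainless steel} = P / A = 248900 / 475 = 524.1 MPa.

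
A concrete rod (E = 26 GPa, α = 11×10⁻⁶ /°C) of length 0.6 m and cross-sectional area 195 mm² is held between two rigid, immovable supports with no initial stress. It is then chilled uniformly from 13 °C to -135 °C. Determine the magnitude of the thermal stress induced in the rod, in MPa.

With length fixed, the mechanical strain must cancel the thermal strain αΔT = 11×10⁻⁶ × 148 = 1628×10⁻⁶.
Hence σ = E·αΔT = 26×10³ × 1628×10⁻⁶ = 42.33 MPa, tensile.

σ ≈ 42.3 MPa (tensile)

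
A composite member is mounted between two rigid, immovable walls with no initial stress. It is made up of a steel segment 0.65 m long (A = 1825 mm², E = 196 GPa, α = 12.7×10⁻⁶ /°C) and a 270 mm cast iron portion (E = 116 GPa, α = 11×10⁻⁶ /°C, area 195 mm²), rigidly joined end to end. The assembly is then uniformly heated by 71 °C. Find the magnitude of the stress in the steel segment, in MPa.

With the walls removed the bar would change length by δ_free = Σ αᵢΔT Lᵢ = 12.7×10⁻⁶×71×650 + 11×10⁻⁶×71×270 = 0.797 mm.
The rigid supports impose zero overall length change; the single axial force P common to all segments must satisfy P Σ Lᵢ/(AᵢEᵢ) = δ_free.
The series flexibility is Σ Lᵢ/(AᵢEᵢ) = 650/(1825×196×10³) + 270/(195×116×10³) = 1.375×10⁻⁵ mm/N.
Hence P = δ_free / Σ(L/AE) = 0.797/1.375×10⁻⁵ = 57.95 kN (compressive).
σ_{steel} = P / A = 57950 / 1825 = 31.75 MPa.

σ ≈ 31.8 MPa (compressive)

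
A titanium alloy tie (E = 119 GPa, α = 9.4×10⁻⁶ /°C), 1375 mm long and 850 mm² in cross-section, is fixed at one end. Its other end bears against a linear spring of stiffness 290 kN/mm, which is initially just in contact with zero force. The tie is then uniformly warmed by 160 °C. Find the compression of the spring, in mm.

Free thermal expansion: δ_free = αΔT L = 9.4×10⁻⁶ × 160 × 1375 = 2.068 mm.
Let P be the compressive force at the spring. The tie shortens elastically by PL/(AE) and the spring compresses by P/k; together these equal δ_free.
So P = δ_free / [L/(AE) + 1/k] = 2.068 / [ 1375/(850×119×10³) + 1/(290×10³) ].
P = 2.068 / 1.704×10⁻⁵ = 121300 N.
Spring compression = P/k = 121300/(290×10³) = 0.4184 mm.

δ ≈ 0.418 mm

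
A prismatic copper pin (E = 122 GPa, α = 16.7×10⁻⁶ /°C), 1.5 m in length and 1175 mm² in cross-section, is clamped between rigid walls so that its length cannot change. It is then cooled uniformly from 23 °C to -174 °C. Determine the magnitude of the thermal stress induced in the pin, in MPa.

σ ≈ 401 MPa (tensile)

Because both ends are immovable the net strain is zero, and the suppressed thermal strain is αΔT = 16.7×10⁻⁶ × 197 = 3289.9×10⁻⁶.
The stress required to suppress this strain is σ = Eε = 122×10³ × 3289.9×10⁻⁶ = 401.4 MPa, tensile since the pin is trying to contract.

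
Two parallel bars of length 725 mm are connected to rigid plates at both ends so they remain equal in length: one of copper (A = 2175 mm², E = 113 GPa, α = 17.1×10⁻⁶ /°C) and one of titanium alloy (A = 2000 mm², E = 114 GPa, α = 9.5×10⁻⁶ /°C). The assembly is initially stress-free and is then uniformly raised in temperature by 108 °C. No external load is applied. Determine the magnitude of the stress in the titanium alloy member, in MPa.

Equilibrium of a rigid end plate with no external load gives equal and opposite internal forces ±P in the two members. Since α_{copper} > α_{titanium alloy}, heating drives the copper into compression and the titanium alloy into tension.
Compatibility of the two members (thermal + elastic change equal): (α₁ − α₂)ΔT = P·[1/(A₁E₁) + 1/(A₂E₂)].
|α₁ − α₂|·ΔT = 7.6×10⁻⁶ × 108 = 0.0008208.
1/(A₁E₁) + 1/(A₂E₂) = 1/(2175×113×10³) + 1/(2000×114×10³) = 8.455×10⁻⁹ N⁻¹.
So P = 0.0008208 / 8.455×10⁻⁹ = 97.08 kN.
σ_{titanium alloy} = P/A₂ = 97080/2000 = 48.54 MPa, tensile.

σ ≈ 48.5 MPa (tensile)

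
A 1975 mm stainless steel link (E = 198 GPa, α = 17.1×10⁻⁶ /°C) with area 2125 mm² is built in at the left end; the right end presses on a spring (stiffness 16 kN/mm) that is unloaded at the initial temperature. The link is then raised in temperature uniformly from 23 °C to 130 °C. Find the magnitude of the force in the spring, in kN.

The unrestrained thermal change is αΔT L = 17.1×10⁻⁶ × 107 × 1975 = 3.614 mm.
Let P be the compressive force at the spring. The link shortens elastically by PL/(AE) and the spring compresses by P/k; together these equal δ_free.
So P = δ_free / [L/(AE) + 1/k] = 3.614 / [ 1975/(2125×198×10³) + 1/(16×10³) ].
P = 3.614 / 6.719×10⁻⁵ = 53780 N.

P ≈ 53.8 kN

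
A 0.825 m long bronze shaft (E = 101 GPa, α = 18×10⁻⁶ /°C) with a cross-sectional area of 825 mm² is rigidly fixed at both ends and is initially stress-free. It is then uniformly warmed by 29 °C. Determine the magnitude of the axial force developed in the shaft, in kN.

Full restraint means ε = 0, so the stress is σ = EαΔT = 101×10³ × 18×10⁻⁶ × 29 = 52.72 MPa.
P = AEαΔT = 825 × 101×10³ × 18×10⁻⁶ × 29 = 43.5 kN (compressive).

P ≈ 43.5 kN (compressive)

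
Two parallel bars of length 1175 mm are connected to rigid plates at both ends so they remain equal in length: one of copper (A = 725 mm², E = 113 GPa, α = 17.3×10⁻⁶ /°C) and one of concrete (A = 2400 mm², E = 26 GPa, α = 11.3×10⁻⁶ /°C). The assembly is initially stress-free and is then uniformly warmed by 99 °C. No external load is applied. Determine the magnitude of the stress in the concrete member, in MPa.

σ ≈ 8.77 MPa (tensile)

Equilibrium of a rigid end plate with no external load gives equal and opposite internal forces ±P in the two members. Since α_{copper} > α_{concrete}, heating drives the copper into compression and the concrete into tension.
Setting the final lengths equal and cancelling L: (α₁ − α₂)ΔT = P/(A₁E₁) + P/(A₂E₂).
|α₁ − α₂|·ΔT = 6×10⁻⁶ × 99 = 0.000594.
1/(A₁E₁) + 1/(A₂E₂) = 1/(725×113×10³) + 1/(2400×26×10³) = 2.823×10⁻⁸ N⁻¹.
So P = 0.000594 / 2.823×10⁻⁸ = 21.04 kN.
σ_{concrete} = P/A₂ = 21040/2400 = 8.767 MPa, tensile.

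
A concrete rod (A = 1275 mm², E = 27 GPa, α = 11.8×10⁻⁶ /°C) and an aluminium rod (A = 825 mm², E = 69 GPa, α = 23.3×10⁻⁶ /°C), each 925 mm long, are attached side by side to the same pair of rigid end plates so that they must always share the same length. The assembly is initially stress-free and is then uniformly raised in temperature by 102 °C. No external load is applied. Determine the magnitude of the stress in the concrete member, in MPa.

The aluminium has the larger α, so on heating it would change length more than the concrete if both were free. The rigid plates force a common final length, so the aluminium is put into compression and the concrete into tension, with equal and opposite forces P (no external load).
Compatibility of the two members (thermal + elastic change equal): (α₁ − α₂)ΔT = P·[1/(A₁E₁) + 1/(A₂E₂)].
|α₁ − α₂|·ΔT = 11.5×10⁻⁶ × 102 = 0.001173.
1/(A₁E₁) + 1/(A₂E₂) = 1/(1275×27×10³) + 1/(825×69×10³) = 4.662×10⁻⁸ N⁻¹.
P = 0.001173 / 4.662×10⁻⁸ = 25160 N = 25.16 kN.
σ_{concrete} = P/A₁ = 25160/1275 = 19.74 MPa, tensile.

σ ≈ 19.7 MPa (tensile)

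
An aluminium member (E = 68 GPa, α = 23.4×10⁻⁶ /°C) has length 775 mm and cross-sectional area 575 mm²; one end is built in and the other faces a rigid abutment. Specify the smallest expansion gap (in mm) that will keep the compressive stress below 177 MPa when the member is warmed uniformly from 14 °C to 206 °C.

g ≈ 1.46 mm

Free expansion if unrestrained: δ_free = αΔT L = 23.4×10⁻⁶ × 192 × 775 = 3.482 mm.
A stress of 177 MPa corresponds to the wall pushing the member back by σL/E = 177×775/(68×10³) = 2.017 mm.
The gap must absorb the remainder: g_min = 3.482 − 2.017 = 1.465 mm.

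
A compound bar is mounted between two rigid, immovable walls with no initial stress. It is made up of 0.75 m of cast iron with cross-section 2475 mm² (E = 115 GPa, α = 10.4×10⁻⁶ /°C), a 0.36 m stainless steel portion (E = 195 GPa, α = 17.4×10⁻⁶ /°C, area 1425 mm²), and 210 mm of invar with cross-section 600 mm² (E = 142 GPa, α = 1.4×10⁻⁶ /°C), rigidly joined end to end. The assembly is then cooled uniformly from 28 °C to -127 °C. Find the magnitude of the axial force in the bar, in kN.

If the supports were absent, the total length change would be Σ αᵢΔT Lᵢ = 10.4×10⁻⁶×155×750 + 17.4×10⁻⁶×155×360 + 1.4×10⁻⁶×155×210 = 2.225 mm.
Since the ends are fixed, an axial force P builds up, equal in every segment, with P · Σ Lᵢ/(AᵢEᵢ) = δ_free.
The series flexibility is Σ Lᵢ/(AᵢEᵢ) = 750/(2475×115×10³) + 360/(1425×195×10³) + 210/(600×142×10³) = 6.395×10⁻⁶ mm/N.
So P = 2.225 / 6.395×10⁻⁶ = 348 kN, tensile.

P ≈ 348 kN (tensile)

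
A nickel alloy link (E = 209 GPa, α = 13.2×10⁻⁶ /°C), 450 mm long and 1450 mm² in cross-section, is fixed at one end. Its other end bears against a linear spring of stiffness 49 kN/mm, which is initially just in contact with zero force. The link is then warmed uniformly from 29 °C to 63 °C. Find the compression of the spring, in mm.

δ ≈ 0.188 mm

If the spring were absent the link would lengthen by αΔT L = 13.2×10⁻⁶ × 34 × 450 = 0.202 mm.
With a force P in the spring, the elastic change of the link is PL/(AE) and that of the spring is P/k; compatibility requires their sum to equal δ_free.
P [ L/(AE) + 1/k ] = δ_free → P [ 450/(1450×209×10³) + 1/(49×10³) ] = 0.202.
P = 0.202 / 2.189×10⁻⁵ = 9225 N.
Spring compression = P/k = 9225/(49×10³) = 0.1883 mm.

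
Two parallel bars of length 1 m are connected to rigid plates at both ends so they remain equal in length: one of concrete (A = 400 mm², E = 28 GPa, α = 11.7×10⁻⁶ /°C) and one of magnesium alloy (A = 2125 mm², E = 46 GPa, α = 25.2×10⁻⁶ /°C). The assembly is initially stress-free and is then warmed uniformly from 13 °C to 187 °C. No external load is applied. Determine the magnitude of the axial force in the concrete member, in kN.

P ≈ 23.6 kN (tensile in the concrete)

The magnesium alloy has the larger α, so on heating it would change length more than the concrete if both were free. The rigid plates force a common final length, so the magnesium alloy is put into compression and the concrete into tension, with equal and opposite forces P (no external load).
Compatibility of the two members (thermal + elastic change equal): (α₁ − α₂)ΔT = P·[1/(A₁E₁) + 1/(A₂E₂)].
|α₁ − α₂|·ΔT = 13.5×10⁻⁶ × 174 = 0.002349.
1/(A₁E₁) + 1/(A₂E₂) = 1/(400×28×10³) + 1/(2125×46×10³) = 9.952×10⁻⁸ N⁻¹.
So P = 0.002349 / 9.952×10⁻⁸ = 23.6 kN.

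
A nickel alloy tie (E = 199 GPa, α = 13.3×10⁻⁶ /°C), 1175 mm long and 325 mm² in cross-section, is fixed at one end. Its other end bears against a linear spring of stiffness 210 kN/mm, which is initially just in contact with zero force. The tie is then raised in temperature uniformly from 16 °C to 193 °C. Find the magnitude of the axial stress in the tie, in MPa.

σ ≈ 371 MPa (compressive)

Free thermal expansion: δ_free = αΔT L = 13.3×10⁻⁶ × 177 × 1175 = 2.766 mm.
With a force P in the spring, the elastic change of the tie is PL/(AE) and that of the spring is P/k; compatibility requires their sum to equal δ_free.
P [ L/(AE) + 1/k ] = δ_free → P [ 1175/(325×199×10³) + 1/(210×10³) ] = 2.766.
P = 2.766 / 2.293×10⁻⁵ = 120600 N.
σ = P/A = 120600/325 = 371.2 MPa.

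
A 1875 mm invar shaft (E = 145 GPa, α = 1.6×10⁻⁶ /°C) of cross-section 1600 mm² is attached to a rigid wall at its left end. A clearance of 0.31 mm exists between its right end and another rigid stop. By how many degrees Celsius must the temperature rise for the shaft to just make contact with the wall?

ΔT ≈ 103 °C

Contact occurs when the free expansion equals the gap: αΔT L = 0.31 mm.
So ΔT = g/(αL) = 0.31/(1.6×10⁻⁶ × 1875) = 103.3 °C.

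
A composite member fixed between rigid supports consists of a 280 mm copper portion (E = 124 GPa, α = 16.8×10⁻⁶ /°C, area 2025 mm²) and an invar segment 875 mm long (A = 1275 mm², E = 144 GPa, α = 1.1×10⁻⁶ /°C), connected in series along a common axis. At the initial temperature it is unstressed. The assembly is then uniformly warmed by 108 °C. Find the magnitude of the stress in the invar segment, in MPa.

With the walls removed the bar would change length by δ_free = Σ αᵢΔT Lᵢ = 16.8×10⁻⁶×108×280 + 1.1×10⁻⁶×108×875 = 0.612 mm.
Since the ends are fixed, an axial force P builds up, equal in every segment, with P · Σ Lᵢ/(AᵢEᵢ) = δ_free.
The series flexibility is Σ Lᵢ/(AᵢEᵢ) = 280/(2025×124×10³) + 875/(1275×144×10³) = 5.881×10⁻⁶ mm/N.
So P = 0.612 / 5.881×10⁻⁶ = 104.1 kN, compressive.
σ_{invar} = P / A = 104100 / 1275 = 81.62 MPa.

σ ≈ 81.6 MPa (compressive)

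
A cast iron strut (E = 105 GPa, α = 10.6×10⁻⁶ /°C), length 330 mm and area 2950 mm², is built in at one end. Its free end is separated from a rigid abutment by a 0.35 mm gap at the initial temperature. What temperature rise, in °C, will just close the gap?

ΔT ≈ 100 °C

The gap closes when αΔT L = 0.35 mm, since the strut is still unstressed at that instant.
ΔT = 0.35 / (10.6×10⁻⁶ × 330) = 100.1 °C.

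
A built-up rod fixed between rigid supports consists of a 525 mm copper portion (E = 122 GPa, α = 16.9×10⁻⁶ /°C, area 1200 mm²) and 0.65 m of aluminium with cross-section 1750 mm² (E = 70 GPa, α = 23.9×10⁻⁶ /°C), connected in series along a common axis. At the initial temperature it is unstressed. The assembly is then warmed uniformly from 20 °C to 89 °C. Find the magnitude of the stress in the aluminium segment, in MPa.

With the walls removed the bar would change length by δ_free = Σ αᵢΔT Lᵢ = 16.9×10⁻⁶×69×525 + 23.9×10⁻⁶×69×650 = 1.684 mm.
Since the ends are fixed, an axial force P builds up, equal in every segment, with P · Σ Lᵢ/(AᵢEᵢ) = δ_free.
Σ Lᵢ/(AᵢEᵢ) = 525/(1200×122×10³) + 650/(1750×70×10³) = 8.892×10⁻⁶ mm/N.
Hence P = δ_free / Σ(L/AE) = 1.684/8.892×10⁻⁶ = 189.4 kN (compressive).
σ_{aluminium} = P / A = 189400 / 1750 = 108.2 MPa.

σ ≈ 108 MPa (compressive)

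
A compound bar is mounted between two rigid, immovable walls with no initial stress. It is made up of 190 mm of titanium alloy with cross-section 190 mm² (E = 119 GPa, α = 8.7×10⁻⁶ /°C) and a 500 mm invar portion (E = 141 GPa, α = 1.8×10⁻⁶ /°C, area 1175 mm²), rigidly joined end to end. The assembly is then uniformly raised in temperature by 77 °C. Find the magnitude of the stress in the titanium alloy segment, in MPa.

σ ≈ 90.6 MPa (compressive)

If the supports were absent, the total length change would be Σ αᵢΔT Lᵢ = 8.7×10⁻⁶×77×190 + 1.8×10⁻⁶×77×500 = 0.1966 mm.
The rigid supports impose zero overall length change; the single axial force P common to all segments must satisfy P Σ Lᵢ/(AᵢEᵢ) = δ_free.
The series flexibility is Σ Lᵢ/(AᵢEᵢ) = 190/(190×119×10³) + 500/(1175×141×10³) = 1.142×10⁻⁵ mm/N.
P = 0.1966 / 1.142×10⁻⁵ = 17210 N = 17.21 kN, compressive.
σ_{titanium alloy} = P / A = 17210 / 190 = 90.59 MPa.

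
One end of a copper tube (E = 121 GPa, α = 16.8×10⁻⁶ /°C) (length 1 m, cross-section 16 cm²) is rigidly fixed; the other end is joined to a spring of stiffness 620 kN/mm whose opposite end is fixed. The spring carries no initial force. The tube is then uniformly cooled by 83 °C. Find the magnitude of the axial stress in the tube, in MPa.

The unrestrained thermal change is αΔT L = 16.8×10⁻⁶ × 83 × 1000 = 1.394 mm.
Let P be the tensile force in the spring. The tube extends elastically by PL/(AE) and the spring stretches by P/k; together these equal δ_free.
P [ L/(AE) + 1/k ] = δ_free → P [ 1000/(1600×121×10³) + 1/(620×10³) ] = 1.394.
P = 1.394 / 6.778×10⁻⁶ = 205700 N.
σ = P/A = 205700/1600 = 128.6 MPa.

σ ≈ 129 MPa (tensile)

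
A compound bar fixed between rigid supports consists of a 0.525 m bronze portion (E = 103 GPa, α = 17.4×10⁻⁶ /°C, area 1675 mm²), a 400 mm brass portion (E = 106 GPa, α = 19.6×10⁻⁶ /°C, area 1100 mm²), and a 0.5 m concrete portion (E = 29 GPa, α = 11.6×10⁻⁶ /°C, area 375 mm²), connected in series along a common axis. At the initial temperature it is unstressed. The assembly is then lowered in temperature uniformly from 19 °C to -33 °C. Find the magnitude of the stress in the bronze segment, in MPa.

Free thermal contraction of the whole bar: Σ αᵢΔT Lᵢ = 17.4×10⁻⁶×52×525 + 19.6×10⁻⁶×52×400 + 11.6×10⁻⁶×52×500 = 1.184 mm.
The rigid supports impose zero overall length change; the single axial force P common to all segments must satisfy P Σ Lᵢ/(AᵢEᵢ) = δ_free.
Σ Lᵢ/(AᵢEᵢ) = 525/(1675×103×10³) + 400/(1100×106×10³) + 500/(375×29×10³) = 5.245×10⁻⁵ mm/N.
So P = 1.184 / 5.245×10⁻⁵ = 22.58 kN, tensile.
σ_{bronze} = P / A = 22580 / 1675 = 13.48 MPa.

σ ≈ 13.5 MPa (tensile)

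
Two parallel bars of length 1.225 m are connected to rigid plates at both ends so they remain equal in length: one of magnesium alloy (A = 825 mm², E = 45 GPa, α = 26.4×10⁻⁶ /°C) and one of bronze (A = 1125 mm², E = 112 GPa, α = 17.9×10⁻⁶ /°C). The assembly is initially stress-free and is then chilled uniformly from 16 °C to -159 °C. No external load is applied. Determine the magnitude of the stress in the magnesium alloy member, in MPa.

σ ≈ 51.7 MPa (tensile)

Both members must finish at the same length. With the larger α, the magnesium alloy tends to over-contract; the plates restrain it, putting the magnesium alloy in tension and the bronze in compression. With no external load the two internal forces are equal and opposite, magnitude P.
Setting the final lengths equal and cancelling L: (α₁ − α₂)ΔT = P/(A₁E₁) + P/(A₂E₂).
|α₁ − α₂|·ΔT = 8.5×10⁻⁶ × 175 = 0.001487.
1/(A₁E₁) + 1/(A₂E₂) = 1/(825×45×10³) + 1/(1125×112×10³) = 3.487×10⁻⁸ N⁻¹.
P = 0.001487 / 3.487×10⁻⁸ = 42660 N = 42.66 kN.
σ_{magnesium alloy} = P/A₁ = 42660/825 = 51.7 MPa, tensile.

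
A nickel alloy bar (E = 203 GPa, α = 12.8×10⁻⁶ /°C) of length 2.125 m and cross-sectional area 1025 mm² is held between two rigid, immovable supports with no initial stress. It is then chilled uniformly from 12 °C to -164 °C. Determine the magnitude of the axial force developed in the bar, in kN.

With zero net strain, σ = E·αΔT = 203 GPa × 12.8×10⁻⁶ × 176 = 457.3 MPa.
Then P = σA = 457.3 × 1025 mm² = 468.8 kN, tensile.

P ≈ 469 kN (tensile)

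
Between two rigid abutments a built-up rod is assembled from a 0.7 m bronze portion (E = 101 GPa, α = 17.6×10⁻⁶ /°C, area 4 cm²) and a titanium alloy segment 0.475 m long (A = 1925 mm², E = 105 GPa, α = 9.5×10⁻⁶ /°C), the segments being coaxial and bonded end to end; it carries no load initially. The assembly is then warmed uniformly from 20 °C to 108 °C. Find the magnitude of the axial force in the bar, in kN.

Free thermal expansion of the whole bar: Σ αᵢΔT Lᵢ = 17.6×10⁻⁶×88×700 + 9.5×10⁻⁶×88×475 = 1.481 mm.
The walls prevent any net length change, so an axial force P (same in every segment) develops. Compatibility: P · Σ Lᵢ/(AᵢEᵢ) = δ_free.
The series flexibility is Σ Lᵢ/(AᵢEᵢ) = 700/(400×101×10³) + 475/(1925×105×10³) = 1.968×10⁻⁵ mm/N.
P = 1.481 / 1.968×10⁻⁵ = 75280 N = 75.28 kN, compressive.

P ≈ 75.3 kN (compressive)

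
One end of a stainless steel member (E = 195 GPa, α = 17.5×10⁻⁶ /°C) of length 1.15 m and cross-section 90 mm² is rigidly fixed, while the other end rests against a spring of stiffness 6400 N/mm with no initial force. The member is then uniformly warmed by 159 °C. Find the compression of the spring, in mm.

δ ≈ 2.25 mm

Free thermal expansion: δ_free = αΔT L = 17.5×10⁻⁶ × 159 × 1150 = 3.2 mm.
Let P be the compressive force at the spring. The member shortens elastically by PL/(AE) and the spring compresses by P/k; together these equal δ_free.
So P = δ_free / [L/(AE) + 1/k] = 3.2 / [ 1150/(90×195×10³) + 1/(6400) ].
P = 3.2 / 0.0002218 = 14430 N.
Spring compression = P/k = 14430/(6400) = 2.254 mm.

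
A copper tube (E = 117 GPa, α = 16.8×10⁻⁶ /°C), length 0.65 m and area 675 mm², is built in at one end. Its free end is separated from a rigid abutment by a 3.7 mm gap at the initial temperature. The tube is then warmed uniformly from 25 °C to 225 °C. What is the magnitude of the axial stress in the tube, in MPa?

If the wall were absent the tube would grow by αΔT L = 16.8×10⁻⁶ × 200 × 650 = 2.184 mm.
This is smaller than the 3.7 mm clearance, so the tube expands freely without reaching the stop — the stress is zero.

σ ≈ 0 MPa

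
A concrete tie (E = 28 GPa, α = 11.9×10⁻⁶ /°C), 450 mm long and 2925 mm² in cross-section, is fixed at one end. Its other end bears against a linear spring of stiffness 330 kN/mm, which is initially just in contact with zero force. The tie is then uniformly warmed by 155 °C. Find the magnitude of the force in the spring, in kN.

The unrestrained thermal change is αΔT L = 11.9×10⁻⁶ × 155 × 450 = 0.83 mm.
With a force P in the spring, the elastic change of the tie is PL/(AE) and that of the spring is P/k; compatibility requires their sum to equal δ_free.
So P = δ_free / [L/(AE) + 1/k] = 0.83 / [ 450/(2925×28×10³) + 1/(330×10³) ].
P = 0.83 / 8.525×10⁻⁶ = 97370 N.

P ≈ 97.4 kN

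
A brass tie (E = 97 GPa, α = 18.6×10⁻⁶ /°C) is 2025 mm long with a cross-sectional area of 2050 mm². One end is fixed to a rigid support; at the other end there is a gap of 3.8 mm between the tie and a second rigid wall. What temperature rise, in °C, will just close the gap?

ΔT ≈ 101 °C

The gap closes when αΔT L = 3.8 mm, since the tie is still unstressed at that instant.
ΔT = 3.8 / (18.6×10⁻⁶ × 2025) = 100.9 °C.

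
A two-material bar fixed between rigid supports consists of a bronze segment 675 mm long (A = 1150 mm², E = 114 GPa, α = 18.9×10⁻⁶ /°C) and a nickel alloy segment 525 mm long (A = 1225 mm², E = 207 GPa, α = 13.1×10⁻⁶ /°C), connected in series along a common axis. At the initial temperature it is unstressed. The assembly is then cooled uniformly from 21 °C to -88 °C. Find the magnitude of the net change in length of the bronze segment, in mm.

If the supports were absent, the total length change would be Σ αᵢΔT Lᵢ = 18.9×10⁻⁶×109×675 + 13.1×10⁻⁶×109×525 = 2.14 mm.
Since the ends are fixed, an axial force P builds up, equal in every segment, with P · Σ Lᵢ/(AᵢEᵢ) = δ_free.
The series flexibility is Σ Lᵢ/(AᵢEᵢ) = 675/(1150×114×10³) + 525/(1225×207×10³) = 7.219×10⁻⁶ mm/N.
P = 2.14 / 7.219×10⁻⁶ = 296500 N = 296.5 kN, tensile.
For the bronze segment, free thermal change = 18.9×10⁻⁶×109×675 = 1.391 mm and elastic change from P = 296500×675/(1150×114×10³) = 1.526 mm; these oppose, so the net change is 0.136 mm (segment lengthens).

|ΔL| ≈ 0.136 mm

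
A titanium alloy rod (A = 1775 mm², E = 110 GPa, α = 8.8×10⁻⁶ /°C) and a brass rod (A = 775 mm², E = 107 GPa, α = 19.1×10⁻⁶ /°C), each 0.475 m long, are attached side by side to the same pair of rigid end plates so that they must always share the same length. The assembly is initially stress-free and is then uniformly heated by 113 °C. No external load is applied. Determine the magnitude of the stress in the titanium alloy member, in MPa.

σ ≈ 38.2 MPa (tensile)

The brass has the larger α, so on heating it would change length more than the titanium alloy if both were free. The rigid plates force a common final length, so the brass is put into compression and the titanium alloy into tension, with equal and opposite forces P (no external load).
Setting the final lengths equal and cancelling L: (α₁ − α₂)ΔT = P/(A₁E₁) + P/(A₂E₂).
|α₁ − α₂|·ΔT = 10.3×10⁻⁶ × 113 = 0.001164.
1/(A₁E₁) + 1/(A₂E₂) = 1/(1775×110×10³) + 1/(775×107×10³) = 1.718×10⁻⁸ N⁻¹.
So P = 0.001164 / 1.718×10⁻⁸ = 67.74 kN.
σ_{titanium alloy} = P/A₁ = 67740/1775 = 38.17 MPa, tensile.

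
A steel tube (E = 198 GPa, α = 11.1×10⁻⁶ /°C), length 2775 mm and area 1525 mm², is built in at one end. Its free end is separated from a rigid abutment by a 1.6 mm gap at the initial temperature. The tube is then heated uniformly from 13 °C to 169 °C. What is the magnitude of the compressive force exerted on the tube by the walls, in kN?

Free thermal elongation = αΔT L = 11.1×10⁻⁶ × 156 × 2775 = 4.805 mm.
The gap closes (δ_free > 1.6 mm) and the wall then resists a further 4.805 − 1.6 = 3.205 mm of expansion.
That suppressed elongation corresponds to σ = E·Δ/L = 198×10³ × 3.205/2775 = 228.7 MPa.
Force on the wall = σA = 228.7 × 1525 mm² = 348.8 kN.

P ≈ 349 kN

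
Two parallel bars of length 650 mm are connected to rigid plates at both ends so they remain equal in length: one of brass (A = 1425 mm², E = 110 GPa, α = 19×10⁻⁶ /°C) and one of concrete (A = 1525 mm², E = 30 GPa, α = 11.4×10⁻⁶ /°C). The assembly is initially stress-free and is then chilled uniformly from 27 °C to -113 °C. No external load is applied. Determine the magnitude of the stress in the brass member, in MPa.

σ ≈ 26.4 MPa (tensile)

The brass has the larger α, so on cooling it would change length more than the concrete if both were free. The rigid plates force a common final length, so the brass is put into tension and the concrete into compression, with equal and opposite forces P (no external load).
Equating the net (thermal + elastic) strains gives |α₁ − α₂|·ΔT = P·[1/(A₁E₁) + 1/(A₂E₂)].
|α₁ − α₂|·ΔT = 7.6×10⁻⁶ × 140 = 0.001064.
1/(A₁E₁) + 1/(A₂E₂) = 1/(1425×110×10³) + 1/(1525×30×10³) = 2.824×10⁻⁸ N⁻¹.
So P = 0.001064 / 2.824×10⁻⁸ = 37.68 kN.
σ_{brass} = P/A₁ = 37680/1425 = 26.44 MPa, tensile.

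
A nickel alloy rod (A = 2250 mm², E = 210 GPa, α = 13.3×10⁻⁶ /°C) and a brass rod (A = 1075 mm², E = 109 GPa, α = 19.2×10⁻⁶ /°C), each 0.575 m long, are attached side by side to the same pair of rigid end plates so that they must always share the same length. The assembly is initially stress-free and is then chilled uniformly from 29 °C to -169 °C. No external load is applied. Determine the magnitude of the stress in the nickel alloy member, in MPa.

σ ≈ 48.7 MPa (compressive)

Both members must finish at the same length. With the larger α, the brass tends to over-contract; the plates restrain it, putting the brass in tension and the nickel alloy in compression. With no external load the two internal forces are equal and opposite, magnitude P.
Compatibility of the two members (thermal + elastic change equal): (α₁ − α₂)ΔT = P·[1/(A₁E₁) + 1/(A₂E₂)].
|α₁ − α₂|·ΔT = 5.9×10⁻⁶ × 198 = 0.001168.
1/(A₁E₁) + 1/(A₂E₂) = 1/(2250×210×10³) + 1/(1075×109×10³) = 1.065×10⁻⁸ N⁻¹.
So P = 0.001168 / 1.065×10⁻⁸ = 109.7 kN.
σ_{nickel alloy} = P/A₁ = 109700/2250 = 48.75 MPa, compressive.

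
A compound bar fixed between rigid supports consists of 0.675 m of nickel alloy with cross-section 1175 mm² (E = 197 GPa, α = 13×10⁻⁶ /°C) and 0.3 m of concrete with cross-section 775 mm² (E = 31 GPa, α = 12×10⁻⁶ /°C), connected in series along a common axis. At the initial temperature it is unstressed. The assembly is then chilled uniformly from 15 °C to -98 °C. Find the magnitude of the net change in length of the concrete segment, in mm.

|ΔL| ≈ 0.727 mm

Free thermal contraction of the whole bar: Σ αᵢΔT Lᵢ = 13×10⁻⁶×113×675 + 12×10⁻⁶×113×300 = 1.398 mm.
The walls prevent any net length change, so an axial force P (same in every segment) develops. Compatibility: P · Σ Lᵢ/(AᵢEᵢ) = δ_free.
The series flexibility is Σ Lᵢ/(AᵢEᵢ) = 675/(1175×197×10³) + 300/(775×31×10³) = 1.54×10⁻⁵ mm/N.
P = 1.398 / 1.54×10⁻⁵ = 90790 N = 90.79 kN, tensile.
For the concrete segment, free thermal change = 12×10⁻⁶×113×300 = 0.4068 mm and elastic change from P = 90790×300/(775×31×10³) = 1.134 mm; these oppose, so the net change is 0.727 mm (segment lengthens).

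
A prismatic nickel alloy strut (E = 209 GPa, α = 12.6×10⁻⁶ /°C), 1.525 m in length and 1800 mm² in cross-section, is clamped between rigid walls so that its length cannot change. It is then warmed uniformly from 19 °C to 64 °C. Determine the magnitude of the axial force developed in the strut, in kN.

P ≈ 213 kN (compressive)

The ends cannot move, so σ = EαΔT = 209×10³ × 12.6×10⁻⁶ × 45 = 118.5 MPa.
P = AEαΔT = 1800 × 209×10³ × 12.6×10⁻⁶ × 45 = 213.3 kN (compressive).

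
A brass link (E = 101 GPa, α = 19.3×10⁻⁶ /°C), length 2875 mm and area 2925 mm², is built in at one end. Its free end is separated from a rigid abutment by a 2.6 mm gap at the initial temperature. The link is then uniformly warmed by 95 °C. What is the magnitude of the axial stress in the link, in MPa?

σ ≈ 93.8 MPa (compressive)

Free thermal elongation = αΔT L = 19.3×10⁻⁶ × 95 × 2875 = 5.271 mm.
After closing the 2.6 mm clearance, 5.271 − 2.6 = 2.671 mm of expansion remains to be suppressed by the wall.
Compatibility: PL/(AE) = 2.671 mm, so σ = P/A = E × (2.671/2875) = 93.84 MPa.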